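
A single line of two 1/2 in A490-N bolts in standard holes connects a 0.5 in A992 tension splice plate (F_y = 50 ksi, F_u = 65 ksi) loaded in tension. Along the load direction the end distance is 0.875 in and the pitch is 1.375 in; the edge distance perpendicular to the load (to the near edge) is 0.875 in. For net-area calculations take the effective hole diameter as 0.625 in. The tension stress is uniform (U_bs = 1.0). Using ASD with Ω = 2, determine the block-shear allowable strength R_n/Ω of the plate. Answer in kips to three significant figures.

Shear plane L_v = 0.875 + 1·1.375 = 2.25 in; A_gv = 2.25 × 0.5 = 1.125 in².
A_nv = (2.25 − 1.5·0.625) × 0.5 = 0.6562 in².
A_nt = (0.875 − 0.5·0.625) × 0.5 = 0.2812 in².
0.6 F_u A_nv = 25.59 kips; 0.6 F_y A_gv = 33.75 kips → shear rupture governs the shear term.
R_n = 25.59 + 1.0 × 65 × 0.2812 = 43.88 kips.
Allowable strength R_n/Ω = 43.88 / 2 = 21.9 kips.

21.9 kips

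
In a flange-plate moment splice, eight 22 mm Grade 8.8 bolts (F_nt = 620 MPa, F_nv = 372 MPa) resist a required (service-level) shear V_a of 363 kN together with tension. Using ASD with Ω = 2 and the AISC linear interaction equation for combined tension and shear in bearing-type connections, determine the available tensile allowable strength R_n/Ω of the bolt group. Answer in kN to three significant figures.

A_b = π·22²/4 = 380.1 mm²; f_rv = 363 × 1000 / (8 × 380.1) = 119.4 MPa.
F'_nt = 1.3 F_nt − (Ω F_nt / F_nv) f_rv = 1.3·620 − (2·620/372)·119.4 = 408.1 MPa, capped at F_nt → F'_nt = 408.1 MPa.
R_n = F'_nt · A_b · n = 408.1 × 380.1 × 8 / 1000 = 1241 kN.
Allowable strength R_n/Ω = 1241 / 2 = 621 kN.

621 kN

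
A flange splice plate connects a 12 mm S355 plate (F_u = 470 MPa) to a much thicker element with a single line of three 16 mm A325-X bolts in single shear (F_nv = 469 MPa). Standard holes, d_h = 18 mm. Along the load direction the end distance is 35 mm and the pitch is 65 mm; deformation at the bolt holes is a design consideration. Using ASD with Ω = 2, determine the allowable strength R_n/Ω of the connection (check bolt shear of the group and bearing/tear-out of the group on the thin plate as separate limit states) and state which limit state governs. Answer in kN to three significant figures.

141 kN (bolt shear governs)

Bolt shear: A_b = π·16²/4 = 201.1 mm²; R_n = 469 × 201.1 × 3 × 1 / 1000 = 282.9 kN → 282.9 / 2 = 141 kN.
Bearing (1.2 l_c t F_u ≤ 2.4 d t F_u): upper limit = 2.4·16·12·470 / 1000 = 216.6 kN.
  Edge l_c = 35 − 18/2 = 26 → r_n = 176 kN; interior l_c = 65 − 18 = 47 → r_n = 216.6 kN.
  R_n,bearing = 1·176 + 2·216.6 = 609.1 kN → 609.1 / 2 = 305 kN.
Bolt shear governs: 141 kN.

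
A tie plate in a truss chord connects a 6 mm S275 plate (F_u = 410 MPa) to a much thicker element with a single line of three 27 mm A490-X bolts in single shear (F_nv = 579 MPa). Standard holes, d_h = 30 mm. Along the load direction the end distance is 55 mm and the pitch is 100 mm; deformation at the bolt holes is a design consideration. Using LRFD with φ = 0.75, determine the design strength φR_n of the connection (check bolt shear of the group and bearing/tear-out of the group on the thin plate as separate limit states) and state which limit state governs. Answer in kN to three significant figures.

Bolt shear: A_b = π·27²/4 = 572.6 mm²; R_n = 579 × 572.6 × 3 × 1 / 1000 = 994.5 kN → 0.75 × 994.5 = 746 kN.
Bearing (1.2 l_c t F_u ≤ 2.4 d t F_u): upper limit = 2.4·27·6·410 / 1000 = 159.4 kN.
  Edge l_c = 55 − 30/2 = 40 → r_n = 118.1 kN; interior l_c = 100 − 30 = 70 → r_n = 159.4 kN.
  R_n,bearing = 1·118.1 + 2·159.4 = 436.9 kN → 0.75 × 436.9 = 328 kN.
Bearing governs: 328 kN.

328 kN (bearing governs)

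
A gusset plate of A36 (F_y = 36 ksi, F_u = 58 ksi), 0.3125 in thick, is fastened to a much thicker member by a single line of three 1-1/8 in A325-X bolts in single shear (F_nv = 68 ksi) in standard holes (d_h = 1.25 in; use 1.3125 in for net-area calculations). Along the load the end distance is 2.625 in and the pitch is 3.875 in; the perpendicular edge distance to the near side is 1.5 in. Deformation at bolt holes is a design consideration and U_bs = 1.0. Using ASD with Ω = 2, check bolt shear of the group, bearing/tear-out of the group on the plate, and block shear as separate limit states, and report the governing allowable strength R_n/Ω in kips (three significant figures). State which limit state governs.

Bolt shear: A_b = π·1.125²/4 = 0.994 in²; R_n = 68 × 0.994 × 3 × 1 = 202.8 kips → 202.8 / 2 = 101 kips.
Bearing: edge l_c = 2, r_n = 43.5 kips; interior l_c = 2.625, r_n = 48.94 kips; R_n = 43.5 + 2·48.94 = 141.4 kips → 70.7 kips.
Block shear: A_gv = 3.242, A_nv = 2.217, A_nt = 0.2637 in²; R_n = min(0.6F_uA_nv, 0.6F_yA_gv) + U_bs·F_u·A_nt = 85.32 kips → 42.7 kips.
Block shear governs: 42.7 kips.

42.7 kips (block shear governs)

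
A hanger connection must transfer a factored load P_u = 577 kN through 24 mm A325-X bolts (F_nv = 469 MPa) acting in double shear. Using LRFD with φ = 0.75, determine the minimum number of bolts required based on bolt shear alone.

A_b = π·24²/4 = 452.4 mm².
Per-bolt design strength φR_n = 0.75 × 469 × 452.4 × 2 / 1000 = 318.3 kN.
n ≥ 577 / 318.3 = 1.813 → use 2 bolts.

2 bolts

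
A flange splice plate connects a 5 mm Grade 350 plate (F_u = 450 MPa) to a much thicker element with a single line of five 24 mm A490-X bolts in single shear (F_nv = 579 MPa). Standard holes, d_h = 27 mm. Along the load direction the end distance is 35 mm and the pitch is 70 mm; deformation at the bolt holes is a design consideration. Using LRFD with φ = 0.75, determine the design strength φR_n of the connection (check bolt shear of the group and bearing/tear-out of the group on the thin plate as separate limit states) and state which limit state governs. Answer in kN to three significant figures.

392 kN (bearing governs)

Bolt shear: A_b = π·24²/4 = 452.4 mm²; R_n = 579 × 452.4 × 5 × 1 / 1000 = 1310 kN → 0.75 × 1310 = 982 kN.
Bearing (1.2 l_c t F_u ≤ 2.4 d t F_u): upper limit = 2.4·24·5·450 / 1000 = 129.6 kN.
  Edge l_c = 35 − 27/2 = 21.5 → r_n = 58.05 kN; interior l_c = 70 − 27 = 43 → r_n = 116.1 kN.
  R_n,bearing = 1·58.05 + 4·116.1 = 522.5 kN → 0.75 × 522.5 = 392 kN.
Bearing governs: 392 kN.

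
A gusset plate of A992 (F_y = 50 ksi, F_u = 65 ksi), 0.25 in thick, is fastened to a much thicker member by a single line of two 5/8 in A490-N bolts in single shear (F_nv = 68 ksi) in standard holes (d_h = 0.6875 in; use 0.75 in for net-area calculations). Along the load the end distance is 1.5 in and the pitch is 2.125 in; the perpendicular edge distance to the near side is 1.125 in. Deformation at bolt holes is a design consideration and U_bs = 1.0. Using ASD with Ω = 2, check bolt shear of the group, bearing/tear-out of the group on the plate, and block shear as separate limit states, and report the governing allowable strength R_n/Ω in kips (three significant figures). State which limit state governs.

18.3 kips (block shear governs)

Bolt shear: A_b = π·0.625²/4 = 0.3068 in²; R_n = 68 × 0.3068 × 2 × 1 = 41.72 kips → 41.72 / 2 = 20.9 kips.
Bearing: edge l_c = 1.156, r_n = 22.55 kips; interior l_c = 1.438, r_n = 24.38 kips; R_n = 22.55 + 1·24.38 = 46.92 kips → 23.5 kips.
Block shear: A_gv = 0.9062, A_nv = 0.625, A_nt = 0.1875 in²; R_n = min(0.6F_uA_nv, 0.6F_yA_gv) + U_bs·F_u·A_nt = 36.56 kips → 18.3 kips.
Block shear governs: 18.3 kips.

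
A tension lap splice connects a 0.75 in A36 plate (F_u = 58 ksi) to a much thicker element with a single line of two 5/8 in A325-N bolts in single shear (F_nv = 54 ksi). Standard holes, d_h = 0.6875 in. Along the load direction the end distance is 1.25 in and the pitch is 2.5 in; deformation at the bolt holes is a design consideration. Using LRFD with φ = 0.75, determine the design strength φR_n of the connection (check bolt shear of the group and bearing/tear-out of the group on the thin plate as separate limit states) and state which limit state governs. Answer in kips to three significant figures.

Bolt shear: A_b = π·0.625²/4 = 0.3068 in²; R_n = 54 × 0.3068 × 2 × 1 = 33.13 kips → 0.75 × 33.13 = 24.9 kips.
Bearing (1.2 l_c t F_u ≤ 2.4 d t F_u): upper limit = 2.4·0.625·0.75·58 = 65.25 kips.
  Edge l_c = 1.25 − 0.6875/2 = 0.9062 → r_n = 47.31 kips; interior l_c = 2.5 − 0.6875 = 1.812 → r_n = 65.25 kips.
  R_n,bearing = 1·47.31 + 1·65.25 = 112.6 kips → 0.75 × 112.6 = 84.4 kips.
Bolt shear governs: 24.9 kips.

24.9 kips (bolt shear governs)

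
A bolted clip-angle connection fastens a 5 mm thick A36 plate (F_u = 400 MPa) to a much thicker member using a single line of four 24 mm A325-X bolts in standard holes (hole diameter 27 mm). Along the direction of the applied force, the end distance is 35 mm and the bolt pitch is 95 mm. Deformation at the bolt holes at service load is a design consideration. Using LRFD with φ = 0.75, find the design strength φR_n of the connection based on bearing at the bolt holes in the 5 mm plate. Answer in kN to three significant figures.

Per bolt r_n = 1.2 l_c t F_u ≤ 2.4 d t F_u; upper limit = 2.4 × 24 × 5 × 400 / 1000 = 115.2 kN.
Edge bolt: l_c = 35 − 27/2 = 21.5 mm → 1.2 × 21.5 × 5 × 400 / 1000 = 51.6 → r_n = 51.6 kN.
Interior bolts: l_c = 95 − 27 = 68 mm → 1.2 × 68 × 5 × 400 / 1000 = 163.2 → r_n = 115.2 kN.
R_n = 1 × 51.6 + 3 × 115.2 = 397.2 kN.
Design strength φR_n = 0.75 × 397.2 = 298 kN.

298 kN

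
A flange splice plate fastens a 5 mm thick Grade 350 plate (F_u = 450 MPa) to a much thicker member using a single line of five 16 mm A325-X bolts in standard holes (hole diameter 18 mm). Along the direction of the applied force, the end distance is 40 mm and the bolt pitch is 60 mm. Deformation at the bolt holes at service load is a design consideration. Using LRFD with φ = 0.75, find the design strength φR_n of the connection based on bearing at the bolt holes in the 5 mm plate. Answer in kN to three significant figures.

Per bolt r_n = 1.2 l_c t F_u ≤ 2.4 d t F_u; upper limit = 2.4 × 16 × 5 × 450 / 1000 = 86.4 kN.
Edge bolt: l_c = 40 − 18/2 = 31 mm → 1.2 × 31 × 5 × 450 / 1000 = 83.7 → r_n = 83.7 kN.
Interior bolts: l_c = 60 − 18 = 42 mm → 1.2 × 42 × 5 × 450 / 1000 = 113.4 → r_n = 86.4 kN.
R_n = 1 × 83.7 + 4 × 86.4 = 429.3 kN.
Design strength φR_n = 0.75 × 429.3 = 322 kN.

322 kN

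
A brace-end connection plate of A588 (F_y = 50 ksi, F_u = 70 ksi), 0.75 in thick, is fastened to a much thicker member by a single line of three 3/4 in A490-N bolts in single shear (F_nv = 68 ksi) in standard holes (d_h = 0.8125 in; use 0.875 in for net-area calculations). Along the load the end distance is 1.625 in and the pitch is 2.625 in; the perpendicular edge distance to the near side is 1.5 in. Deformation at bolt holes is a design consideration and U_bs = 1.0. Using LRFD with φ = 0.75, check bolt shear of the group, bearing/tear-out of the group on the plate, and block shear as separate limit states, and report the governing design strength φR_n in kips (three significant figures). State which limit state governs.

Bolt shear: A_b = π·0.75²/4 = 0.4418 in²; R_n = 68 × 0.4418 × 3 × 1 = 90.12 kips → 0.75 × 90.12 = 67.6 kips.
Bearing: edge l_c = 1.219, r_n = 76.78 kips; interior l_c = 1.812, r_n = 94.5 kips; R_n = 76.78 + 2·94.5 = 265.8 kips → 199 kips.
Block shear: A_gv = 5.156, A_nv = 3.516, A_nt = 0.7969 in²; R_n = min(0.6F_uA_nv, 0.6F_yA_gv) + U_bs·F_u·A_nt = 203.4 kips → 153 kips.
Bolt shear governs: 67.6 kips.

67.6 kips (bolt shear governs)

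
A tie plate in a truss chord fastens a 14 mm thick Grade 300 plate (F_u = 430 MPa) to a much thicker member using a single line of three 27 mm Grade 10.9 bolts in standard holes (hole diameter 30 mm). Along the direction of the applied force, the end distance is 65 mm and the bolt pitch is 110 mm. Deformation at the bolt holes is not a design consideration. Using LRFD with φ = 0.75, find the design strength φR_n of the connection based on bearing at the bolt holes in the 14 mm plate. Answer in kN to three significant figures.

Per bolt r_n = 1.5 l_c t F_u ≤ 3.0 d t F_u; upper limit = 3.0 × 27 × 14 × 430 / 1000 = 487.6 kN.
Edge bolt: l_c = 65 − 30/2 = 50 mm → 1.5 × 50 × 14 × 430 / 1000 = 451.5 → r_n = 451.5 kN.
Interior bolts: l_c = 110 − 30 = 80 mm → 1.5 × 80 × 14 × 430 / 1000 = 722.4 → r_n = 487.6 kN.
R_n = 1 × 451.5 + 2 × 487.6 = 1427 kN.
Design strength φR_n = 0.75 × 1427 = 1070 kN.

1070 kN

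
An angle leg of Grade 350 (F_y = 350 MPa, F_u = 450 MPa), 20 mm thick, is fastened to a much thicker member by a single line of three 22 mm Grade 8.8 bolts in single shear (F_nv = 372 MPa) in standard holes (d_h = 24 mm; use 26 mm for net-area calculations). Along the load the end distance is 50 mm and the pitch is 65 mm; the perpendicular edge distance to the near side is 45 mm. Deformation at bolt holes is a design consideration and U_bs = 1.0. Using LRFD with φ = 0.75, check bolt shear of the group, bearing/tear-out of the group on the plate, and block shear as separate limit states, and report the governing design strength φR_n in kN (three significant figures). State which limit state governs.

318 kN (bolt shear governs)

Bolt shear: A_b = π·22²/4 = 380.1 mm²; R_n = 372 × 380.1 × 3 × 1 / 1000 = 424.2 kN → 0.75 × 424.2 = 318 kN.
Bearing: edge l_c = 38, r_n = 410.4 kN; interior l_c = 41, r_n = 442.8 kN; R_n = 410.4 + 2·442.8 = 1296 kN → 972 kN.
Block shear: A_gv = 3600, A_nv = 2300, A_nt = 640 mm²; R_n = min(0.6F_uA_nv, 0.6F_yA_gv) + U_bs·F_u·A_nt = 909 kN → 682 kN.
Bolt shear governs: 318 kN.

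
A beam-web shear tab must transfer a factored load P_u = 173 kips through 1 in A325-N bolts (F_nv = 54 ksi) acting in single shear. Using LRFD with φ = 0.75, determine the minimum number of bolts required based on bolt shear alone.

A_b = π·1²/4 = 0.7854 in².
Per-bolt design strength φR_n = 0.75 × 54 × 0.7854 × 1 = 31.81 kips.
n ≥ 173 / 31.81 = 5.439 → use 6 bolts.

6 bolts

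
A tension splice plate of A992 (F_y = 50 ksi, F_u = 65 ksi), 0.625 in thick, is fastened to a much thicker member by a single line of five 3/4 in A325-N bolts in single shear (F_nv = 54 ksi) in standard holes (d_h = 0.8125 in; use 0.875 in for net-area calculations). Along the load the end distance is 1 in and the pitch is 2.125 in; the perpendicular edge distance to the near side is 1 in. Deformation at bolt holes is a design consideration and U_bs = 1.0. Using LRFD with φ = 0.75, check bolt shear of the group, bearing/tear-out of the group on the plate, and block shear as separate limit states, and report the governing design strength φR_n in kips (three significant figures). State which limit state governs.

Bolt shear: A_b = π·0.75²/4 = 0.4418 in²; R_n = 54 × 0.4418 × 5 × 1 = 119.3 kips → 0.75 × 119.3 = 89.5 kips.
Bearing: edge l_c = 0.5938, r_n = 28.95 kips; interior l_c = 1.312, r_n = 63.98 kips; R_n = 28.95 + 4·63.98 = 284.9 kips → 214 kips.
Block shear: A_gv = 5.938, A_nv = 3.477, A_nt = 0.3516 in²; R_n = min(0.6F_uA_nv, 0.6F_yA_gv) + U_bs·F_u·A_nt = 158.4 kips → 119 kips.
Bolt shear governs: 89.5 kips.

89.5 kips (bolt shear governs)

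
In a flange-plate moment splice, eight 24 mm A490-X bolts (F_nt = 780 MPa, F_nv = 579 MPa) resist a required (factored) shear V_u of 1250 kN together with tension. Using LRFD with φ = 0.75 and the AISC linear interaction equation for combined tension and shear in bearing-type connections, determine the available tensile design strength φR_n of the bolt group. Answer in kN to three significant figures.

1070 kN

A_b = π·24²/4 = 452.4 mm²; f_rv = 1250 × 1000 / (8 × 452.4) = 345.4 MPa.
F'_nt = 1.3 F_nt − (F_nt / φF_nv) f_rv = 1.3·780 − (780/(0.75·579))·345.4 = 393.6 MPa, capped at F_nt → F'_nt = 393.6 MPa.
R_n = F'_nt · A_b · n = 393.6 × 452.4 × 8 / 1000 = 1425 kN.
Design strength φR_n = 0.75 × 1425 = 1070 kN.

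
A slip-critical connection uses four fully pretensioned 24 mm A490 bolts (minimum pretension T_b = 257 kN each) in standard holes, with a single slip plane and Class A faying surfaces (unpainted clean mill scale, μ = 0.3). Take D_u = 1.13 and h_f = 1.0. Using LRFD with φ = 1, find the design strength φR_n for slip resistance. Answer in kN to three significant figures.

348 kN

R_n = μ · D_u · h_f · T_b · n_s · n_b = 0.3 × 1.13 × 1.0 × 257 × 1 × 4 = 348.5 kN.
Design strength φR_n = 1 × 348.5 = 348 kN.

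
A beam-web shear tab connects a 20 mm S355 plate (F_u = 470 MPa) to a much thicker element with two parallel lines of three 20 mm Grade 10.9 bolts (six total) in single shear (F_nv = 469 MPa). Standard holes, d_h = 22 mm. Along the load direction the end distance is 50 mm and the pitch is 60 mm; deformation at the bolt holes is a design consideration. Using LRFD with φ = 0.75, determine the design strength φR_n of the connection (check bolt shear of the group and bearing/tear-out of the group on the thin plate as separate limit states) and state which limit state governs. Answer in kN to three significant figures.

663 kN (bolt shear governs)

Bolt shear: A_b = π·20²/4 = 314.2 mm²; R_n = 469 × 314.2 × 6 × 1 / 1000 = 884 kN → 0.75 × 884 = 663 kN.
Bearing (1.2 l_c t F_u ≤ 2.4 d t F_u): upper limit = 2.4·20·20·470 / 1000 = 451.2 kN.
  Edge l_c = 50 − 22/2 = 39 → r_n = 439.9 kN; interior l_c = 60 − 22 = 38 → r_n = 428.6 kN.
  R_n,bearing = 2·439.9 + 4·428.6 = 2594 kN → 0.75 × 2594 = 1950 kN.
Bolt shear governs: 663 kN.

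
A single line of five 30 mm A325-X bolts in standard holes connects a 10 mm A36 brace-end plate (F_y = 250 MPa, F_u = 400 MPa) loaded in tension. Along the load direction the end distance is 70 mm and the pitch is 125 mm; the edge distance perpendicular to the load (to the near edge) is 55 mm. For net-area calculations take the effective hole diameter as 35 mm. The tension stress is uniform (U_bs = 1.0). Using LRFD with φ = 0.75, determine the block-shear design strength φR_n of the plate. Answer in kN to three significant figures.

Shear plane L_v = 70 + 4·125 = 570 mm; A_gv = 570 × 10 = 5700 mm².
A_nv = (570 − 4.5·35) × 10 = 4125 mm².
A_nt = (55 − 0.5·35) × 10 = 375 mm².
0.6 F_u A_nv = 990 kN; 0.6 F_y A_gv = 855 kN → shear yielding governs the shear term.
R_n = 855 + 1.0 × 400 × 375 / 1000 = 1005 kN.
Design strength φR_n = 0.75 × 1005 = 754 kN.

754 kN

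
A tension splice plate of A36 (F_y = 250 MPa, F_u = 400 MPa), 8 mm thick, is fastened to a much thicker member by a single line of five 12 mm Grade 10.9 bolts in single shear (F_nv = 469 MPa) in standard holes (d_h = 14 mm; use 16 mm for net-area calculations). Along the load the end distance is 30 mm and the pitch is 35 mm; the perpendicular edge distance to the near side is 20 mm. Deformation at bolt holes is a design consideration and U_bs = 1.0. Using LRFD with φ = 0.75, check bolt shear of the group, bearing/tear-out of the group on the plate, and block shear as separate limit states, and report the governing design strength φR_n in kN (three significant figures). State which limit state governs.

Bolt shear: A_b = π·12²/4 = 113.1 mm²; R_n = 469 × 113.1 × 5 × 1 / 1000 = 265.2 kN → 0.75 × 265.2 = 199 kN.
Bearing: edge l_c = 23, r_n = 88.32 kN; interior l_c = 21, r_n = 80.64 kN; R_n = 88.32 + 4·80.64 = 410.9 kN → 308 kN.
Block shear: A_gv = 1360, A_nv = 784, A_nt = 96 mm²; R_n = min(0.6F_uA_nv, 0.6F_yA_gv) + U_bs·F_u·A_nt = 226.6 kN → 170 kN.
Block shear governs: 170 kN.

170 kN (block shear governs)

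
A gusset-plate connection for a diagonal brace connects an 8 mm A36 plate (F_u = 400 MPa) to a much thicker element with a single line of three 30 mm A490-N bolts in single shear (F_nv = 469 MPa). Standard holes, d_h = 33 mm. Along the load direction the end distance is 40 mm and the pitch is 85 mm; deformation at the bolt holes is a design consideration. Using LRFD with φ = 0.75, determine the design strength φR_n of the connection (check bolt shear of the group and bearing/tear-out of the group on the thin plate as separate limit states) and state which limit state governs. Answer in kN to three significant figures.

367 kN (bearing governs)

Bolt shear: A_b = π·30²/4 = 706.9 mm²; R_n = 469 × 706.9 × 3 × 1 / 1000 = 994.5 kN → 0.75 × 994.5 = 746 kN.
Bearing (1.2 l_c t F_u ≤ 2.4 d t F_u): upper limit = 2.4·30·8·400 / 1000 = 230.4 kN.
  Edge l_c = 40 − 33/2 = 23.5 → r_n = 90.24 kN; interior l_c = 85 − 33 = 52 → r_n = 199.7 kN.
  R_n,bearing = 1·90.24 + 2·199.7 = 489.6 kN → 0.75 × 489.6 = 367 kN.
Bearing governs: 367 kN.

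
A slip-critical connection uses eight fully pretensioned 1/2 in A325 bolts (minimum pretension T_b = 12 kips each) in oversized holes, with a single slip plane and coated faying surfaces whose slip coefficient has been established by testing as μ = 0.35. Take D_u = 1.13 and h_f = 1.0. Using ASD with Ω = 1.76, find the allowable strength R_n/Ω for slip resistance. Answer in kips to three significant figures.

21.6 kips

R_n = μ · D_u · h_f · T_b · n_s · n_b = 0.35 × 1.13 × 1.0 × 12 × 1 × 8 = 37.97 kips.
Allowable strength R_n/Ω = 37.97 / 1.76 = 21.6 kips.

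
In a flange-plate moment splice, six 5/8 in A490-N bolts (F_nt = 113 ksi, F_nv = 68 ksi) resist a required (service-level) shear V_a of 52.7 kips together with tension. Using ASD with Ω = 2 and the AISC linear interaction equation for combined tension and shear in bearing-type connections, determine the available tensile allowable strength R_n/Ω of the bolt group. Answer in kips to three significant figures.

A_b = π·0.625²/4 = 0.3068 in²; f_rv = 52.7 / (6 × 0.3068) = 28.63 ksi.
F'_nt = 1.3 F_nt − (Ω F_nt / F_nv) f_rv = 1.3·113 − (2·113/68)·28.63 = 51.75 ksi, capped at F_nt → F'_nt = 51.75 ksi.
R_n = F'_nt · A_b · n = 51.75 × 0.3068 × 6 = 95.26 kips.
Allowable strength R_n/Ω = 95.26 / 2 = 47.6 kips.

47.6 kips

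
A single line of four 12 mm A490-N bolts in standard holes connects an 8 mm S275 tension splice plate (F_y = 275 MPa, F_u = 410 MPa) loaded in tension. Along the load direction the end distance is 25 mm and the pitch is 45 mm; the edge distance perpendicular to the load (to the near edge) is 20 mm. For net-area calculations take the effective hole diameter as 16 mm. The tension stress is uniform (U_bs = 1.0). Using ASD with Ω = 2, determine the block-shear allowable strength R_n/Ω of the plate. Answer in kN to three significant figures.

Shear plane L_v = 25 + 3·45 = 160 mm; A_gv = 160 × 8 = 1280 mm².
A_nv = (160 − 3.5·16) × 8 = 832 mm².
A_nt = (20 − 0.5·16) × 8 = 96 mm².
0.6 F_u A_nv = 204.7 kN; 0.6 F_y A_gv = 211.2 kN → shear rupture governs the shear term.
R_n = 204.7 + 1.0 × 410 × 96 / 1000 = 244 kN.
Allowable strength R_n/Ω = 244 / 2 = 122 kN.

122 kN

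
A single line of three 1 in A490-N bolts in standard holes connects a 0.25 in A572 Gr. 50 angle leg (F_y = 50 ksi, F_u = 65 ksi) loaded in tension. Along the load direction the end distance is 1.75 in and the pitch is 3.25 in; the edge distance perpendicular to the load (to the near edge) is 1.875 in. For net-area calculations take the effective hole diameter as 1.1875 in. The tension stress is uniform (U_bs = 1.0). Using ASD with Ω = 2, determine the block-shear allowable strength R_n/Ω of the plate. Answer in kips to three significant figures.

36.2 kips

Shear plane L_v = 1.75 + 2·3.25 = 8.25 in; A_gv = 8.25 × 0.25 = 2.062 in².
A_nv = (8.25 − 2.5·1.1875) × 0.25 = 1.32 in².
A_nt = (1.875 − 0.5·1.1875) × 0.25 = 0.3203 in².
0.6 F_u A_nv = 51.49 kips; 0.6 F_y A_gv = 61.88 kips → shear rupture governs the shear term.
R_n = 51.49 + 1.0 × 65 × 0.3203 = 72.31 kips.
Allowable strength R_n/Ω = 72.31 / 2 = 36.2 kips.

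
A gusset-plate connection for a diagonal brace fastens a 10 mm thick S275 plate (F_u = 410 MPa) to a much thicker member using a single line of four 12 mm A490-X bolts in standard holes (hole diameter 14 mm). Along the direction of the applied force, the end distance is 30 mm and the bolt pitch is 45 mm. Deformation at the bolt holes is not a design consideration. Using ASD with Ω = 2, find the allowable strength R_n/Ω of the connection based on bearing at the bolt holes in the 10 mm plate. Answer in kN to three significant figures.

292 kN

Per bolt r_n = 1.5 l_c t F_u ≤ 3.0 d t F_u; upper limit = 3.0 × 12 × 10 × 410 / 1000 = 147.6 kN.
Edge bolt: l_c = 30 − 14/2 = 23 mm → 1.5 × 23 × 10 × 410 / 1000 = 141.5 → r_n = 141.5 kN.
Interior bolts: l_c = 45 − 14 = 31 mm → 1.5 × 31 × 10 × 410 / 1000 = 190.7 → r_n = 147.6 kN.
R_n = 1 × 141.5 + 3 × 147.6 = 584.2 kN.
Allowable strength R_n/Ω = 584.2 / 2 = 292 kN.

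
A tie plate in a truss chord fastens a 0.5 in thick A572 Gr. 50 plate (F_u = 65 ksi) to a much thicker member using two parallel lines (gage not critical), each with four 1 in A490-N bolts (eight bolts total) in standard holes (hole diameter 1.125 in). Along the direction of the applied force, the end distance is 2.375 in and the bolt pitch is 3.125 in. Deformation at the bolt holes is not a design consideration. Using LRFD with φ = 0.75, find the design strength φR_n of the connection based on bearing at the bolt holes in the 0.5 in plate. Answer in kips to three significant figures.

571 kips

Per bolt r_n = 1.5 l_c t F_u ≤ 3.0 d t F_u; upper limit = 3.0 × 1 × 0.5 × 65 = 97.5 kips.
Edge bolt: l_c = 2.375 − 1.125/2 = 1.812 in → 1.5 × 1.812 × 0.5 × 65 = 88.36 → r_n = 88.36 kips.
Interior bolts: l_c = 3.125 − 1.125 = 2 in → 1.5 × 2 × 0.5 × 65 = 97.5 → r_n = 97.5 kips.
R_n = 2 × 88.36 + 6 × 97.5 = 761.7 kips.
Design strength φR_n = 0.75 × 761.7 = 571 kips.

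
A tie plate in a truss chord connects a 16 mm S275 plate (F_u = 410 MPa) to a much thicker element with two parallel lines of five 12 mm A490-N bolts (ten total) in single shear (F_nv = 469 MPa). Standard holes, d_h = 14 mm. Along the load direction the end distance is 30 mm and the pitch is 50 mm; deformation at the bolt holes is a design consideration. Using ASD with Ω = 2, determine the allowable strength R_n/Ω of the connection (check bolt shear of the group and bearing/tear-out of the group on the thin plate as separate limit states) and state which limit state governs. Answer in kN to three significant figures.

265 kN (bolt shear governs)

Bolt shear: A_b = π·12²/4 = 113.1 mm²; R_n = 469 × 113.1 × 10 × 1 / 1000 = 530.4 kN → 530.4 / 2 = 265 kN.
Bearing (1.2 l_c t F_u ≤ 2.4 d t F_u): upper limit = 2.4·12·16·410 / 1000 = 188.9 kN.
  Edge l_c = 30 − 14/2 = 23 → r_n = 181.1 kN; interior l_c = 50 − 14 = 36 → r_n = 188.9 kN.
  R_n,bearing = 2·181.1 + 8·188.9 = 1874 kN → 1874 / 2 = 937 kN.
Bolt shear governs: 265 kN.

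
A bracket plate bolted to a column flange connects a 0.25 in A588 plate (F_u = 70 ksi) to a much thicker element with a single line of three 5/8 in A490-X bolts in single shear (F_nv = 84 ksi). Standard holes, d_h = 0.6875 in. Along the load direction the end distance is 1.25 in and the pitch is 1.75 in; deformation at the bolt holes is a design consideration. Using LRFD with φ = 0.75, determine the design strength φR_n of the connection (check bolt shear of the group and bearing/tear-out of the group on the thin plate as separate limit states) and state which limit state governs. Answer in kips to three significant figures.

47.7 kips (bearing governs)

Bolt shear: A_b = π·0.625²/4 = 0.3068 in²; R_n = 84 × 0.3068 × 3 × 1 = 77.31 kips → 0.75 × 77.31 = 58 kips.
Bearing (1.2 l_c t F_u ≤ 2.4 d t F_u): upper limit = 2.4·0.625·0.25·70 = 26.25 kips.
  Edge l_c = 1.25 − 0.6875/2 = 0.9062 → r_n = 19.03 kips; interior l_c = 1.75 − 0.6875 = 1.062 → r_n = 22.31 kips.
  R_n,bearing = 1·19.03 + 2·22.31 = 63.66 kips → 0.75 × 63.66 = 47.7 kips.
Bearing governs: 47.7 kips.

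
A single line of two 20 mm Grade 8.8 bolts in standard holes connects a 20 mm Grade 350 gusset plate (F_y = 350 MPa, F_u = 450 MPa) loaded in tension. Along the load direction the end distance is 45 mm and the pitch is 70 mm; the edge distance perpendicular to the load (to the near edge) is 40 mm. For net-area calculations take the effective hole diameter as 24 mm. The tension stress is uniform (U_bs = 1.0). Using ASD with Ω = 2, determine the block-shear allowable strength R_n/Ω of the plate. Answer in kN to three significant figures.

339 kN

Shear plane L_v = 45 + 1·70 = 115 mm; A_gv = 115 × 20 = 2300 mm².
A_nv = (115 − 1.5·24) × 20 = 1580 mm².
A_nt = (40 − 0.5·24) × 20 = 560 mm².
0.6 F_u A_nv = 426.6 kN; 0.6 F_y A_gv = 483 kN → shear rupture governs the shear term.
R_n = 426.6 + 1.0 × 450 × 560 / 1000 = 678.6 kN.
Allowable strength R_n/Ω = 678.6 / 2 = 339 kN.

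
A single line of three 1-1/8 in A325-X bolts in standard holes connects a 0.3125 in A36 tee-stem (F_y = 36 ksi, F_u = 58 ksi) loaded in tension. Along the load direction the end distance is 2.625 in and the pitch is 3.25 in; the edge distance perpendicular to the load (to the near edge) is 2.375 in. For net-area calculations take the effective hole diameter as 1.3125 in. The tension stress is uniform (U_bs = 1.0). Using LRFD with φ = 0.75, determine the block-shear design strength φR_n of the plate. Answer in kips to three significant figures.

69.6 kips

Shear plane L_v = 2.625 + 2·3.25 = 9.125 in; A_gv = 9.125 × 0.3125 = 2.852 in².
A_nv = (9.125 − 2.5·1.3125) × 0.3125 = 1.826 in².
A_nt = (2.375 − 0.5·1.3125) × 0.3125 = 0.5371 in².
0.6 F_u A_nv = 63.55 kips; 0.6 F_y A_gv = 61.59 kips → shear yielding governs the shear term.
R_n = 61.59 + 1.0 × 58 × 0.5371 = 92.75 kips.
Design strength φR_n = 0.75 × 92.75 = 69.6 kips.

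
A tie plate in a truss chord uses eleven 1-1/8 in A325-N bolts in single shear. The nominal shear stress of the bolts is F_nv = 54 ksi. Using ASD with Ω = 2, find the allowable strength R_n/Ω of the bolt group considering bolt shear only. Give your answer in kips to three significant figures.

295 kips

A_b = π × 1.125² / 4 = 0.994 in².
R_n = F_nv · A_b · n · n_s = 54 × 0.994 × 11 × 1 = 590.4 kips.
Allowable strength R_n/Ω = 590.4 / 2 = 295 kips.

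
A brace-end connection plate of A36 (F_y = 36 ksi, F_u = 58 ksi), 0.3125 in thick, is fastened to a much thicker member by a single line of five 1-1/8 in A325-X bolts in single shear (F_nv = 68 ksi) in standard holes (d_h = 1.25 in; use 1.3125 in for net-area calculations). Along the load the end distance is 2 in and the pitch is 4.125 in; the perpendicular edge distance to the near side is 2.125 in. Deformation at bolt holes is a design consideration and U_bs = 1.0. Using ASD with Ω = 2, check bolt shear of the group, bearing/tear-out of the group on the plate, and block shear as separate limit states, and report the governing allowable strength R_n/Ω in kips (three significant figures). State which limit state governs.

75.7 kips (block shear governs)

Bolt shear: A_b = π·1.125²/4 = 0.994 in²; R_n = 68 × 0.994 × 5 × 1 = 338 kips → 338 / 2 = 169 kips.
Bearing: edge l_c = 1.375, r_n = 29.91 kips; interior l_c = 2.875, r_n = 48.94 kips; R_n = 29.91 + 4·48.94 = 225.7 kips → 113 kips.
Block shear: A_gv = 5.781, A_nv = 3.936, A_nt = 0.459 in²; R_n = min(0.6F_uA_nv, 0.6F_yA_gv) + U_bs·F_u·A_nt = 151.5 kips → 75.7 kips.
Block shear governs: 75.7 kips.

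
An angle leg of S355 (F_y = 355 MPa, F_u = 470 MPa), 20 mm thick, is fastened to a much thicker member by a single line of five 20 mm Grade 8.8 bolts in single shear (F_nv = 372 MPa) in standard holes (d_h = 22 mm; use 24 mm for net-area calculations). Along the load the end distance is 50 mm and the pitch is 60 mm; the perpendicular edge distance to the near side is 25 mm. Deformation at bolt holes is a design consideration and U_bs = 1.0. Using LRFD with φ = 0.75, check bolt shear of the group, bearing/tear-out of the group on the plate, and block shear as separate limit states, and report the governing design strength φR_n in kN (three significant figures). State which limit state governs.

Bolt shear: A_b = π·20²/4 = 314.2 mm²; R_n = 372 × 314.2 × 5 × 1 / 1000 = 584.3 kN → 0.75 × 584.3 = 438 kN.
Bearing: edge l_c = 39, r_n = 439.9 kN; interior l_c = 38, r_n = 428.6 kN; R_n = 439.9 + 4·428.6 = 2154 kN → 1620 kN.
Block shear: A_gv = 5800, A_nv = 3640, A_nt = 260 mm²; R_n = min(0.6F_uA_nv, 0.6F_yA_gv) + U_bs·F_u·A_nt = 1149 kN → 862 kN.
Bolt shear governs: 438 kN.

438 kN (bolt shear governs)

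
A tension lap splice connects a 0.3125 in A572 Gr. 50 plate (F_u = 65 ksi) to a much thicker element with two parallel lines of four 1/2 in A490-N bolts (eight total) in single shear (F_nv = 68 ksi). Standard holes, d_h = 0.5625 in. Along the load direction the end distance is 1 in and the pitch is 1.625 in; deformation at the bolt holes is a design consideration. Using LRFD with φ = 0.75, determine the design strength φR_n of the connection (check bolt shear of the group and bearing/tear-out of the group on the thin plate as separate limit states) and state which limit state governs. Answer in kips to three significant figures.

80.1 kips (bolt shear governs)

Bolt shear: A_b = π·0.5²/4 = 0.1963 in²; R_n = 68 × 0.1963 × 8 × 1 = 106.8 kips → 0.75 × 106.8 = 80.1 kips.
Bearing (1.2 l_c t F_u ≤ 2.4 d t F_u): upper limit = 2.4·0.5·0.3125·65 = 24.38 kips.
  Edge l_c = 1 − 0.5625/2 = 0.7188 → r_n = 17.52 kips; interior l_c = 1.625 − 0.5625 = 1.062 → r_n = 24.38 kips.
  R_n,bearing = 2·17.52 + 6·24.38 = 181.3 kips → 0.75 × 181.3 = 136 kips.
Bolt shear governs: 80.1 kips.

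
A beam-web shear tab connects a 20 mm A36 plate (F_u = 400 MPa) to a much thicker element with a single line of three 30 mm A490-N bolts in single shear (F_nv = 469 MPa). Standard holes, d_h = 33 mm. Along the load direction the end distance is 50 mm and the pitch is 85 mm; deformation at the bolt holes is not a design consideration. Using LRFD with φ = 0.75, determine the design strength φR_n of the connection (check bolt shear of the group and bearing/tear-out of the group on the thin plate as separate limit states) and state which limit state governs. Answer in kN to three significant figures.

Bolt shear: A_b = π·30²/4 = 706.9 mm²; R_n = 469 × 706.9 × 3 × 1 / 1000 = 994.5 kN → 0.75 × 994.5 = 746 kN.
Bearing (1.5 l_c t F_u ≤ 3.0 d t F_u): upper limit = 3.0·30·20·400 / 1000 = 720 kN.
  Edge l_c = 50 − 33/2 = 33.5 → r_n = 402 kN; interior l_c = 85 − 33 = 52 → r_n = 624 kN.
  R_n,bearing = 1·402 + 2·624 = 1650 kN → 0.75 × 1650 = 1240 kN.
Bolt shear governs: 746 kN.

746 kN (bolt shear governs)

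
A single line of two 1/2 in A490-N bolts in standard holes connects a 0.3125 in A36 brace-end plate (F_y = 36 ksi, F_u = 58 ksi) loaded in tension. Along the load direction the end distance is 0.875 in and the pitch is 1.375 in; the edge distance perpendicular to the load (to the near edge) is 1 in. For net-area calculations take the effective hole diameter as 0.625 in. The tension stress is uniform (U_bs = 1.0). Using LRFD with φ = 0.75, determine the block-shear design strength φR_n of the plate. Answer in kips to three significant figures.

Shear plane L_v = 0.875 + 1·1.375 = 2.25 in; A_gv = 2.25 × 0.3125 = 0.7031 in².
A_nv = (2.25 − 1.5·0.625) × 0.3125 = 0.4102 in².
A_nt = (1 − 0.5·0.625) × 0.3125 = 0.2148 in².
0.6 F_u A_nv = 14.27 kips; 0.6 F_y A_gv = 15.19 kips → shear rupture governs the shear term.
R_n = 14.27 + 1.0 × 58 × 0.2148 = 26.73 kips.
Design strength φR_n = 0.75 × 26.73 = 20.1 kips.

20.1 kips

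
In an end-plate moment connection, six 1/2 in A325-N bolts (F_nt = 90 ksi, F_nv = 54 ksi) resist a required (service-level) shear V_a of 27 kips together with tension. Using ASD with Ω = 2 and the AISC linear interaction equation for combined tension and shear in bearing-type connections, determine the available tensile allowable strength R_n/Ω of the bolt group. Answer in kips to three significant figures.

23.9 kips

A_b = π·0.5²/4 = 0.1963 in²; f_rv = 27 / (6 × 0.1963) = 22.92 ksi.
F'_nt = 1.3 F_nt − (Ω F_nt / F_nv) f_rv = 1.3·90 − (2·90/54)·22.92 = 40.61 ksi, capped at F_nt → F'_nt = 40.61 ksi.
R_n = F'_nt · A_b · n = 40.61 × 0.1963 × 6 = 47.84 kips.
Allowable strength R_n/Ω = 47.84 / 2 = 23.9 kips.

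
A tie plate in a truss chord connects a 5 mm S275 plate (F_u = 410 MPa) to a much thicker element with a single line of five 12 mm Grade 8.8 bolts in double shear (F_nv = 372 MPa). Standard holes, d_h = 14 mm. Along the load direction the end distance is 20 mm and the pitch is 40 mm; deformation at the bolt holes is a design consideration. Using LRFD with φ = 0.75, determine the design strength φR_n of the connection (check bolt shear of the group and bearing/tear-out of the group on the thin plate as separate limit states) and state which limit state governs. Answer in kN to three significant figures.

201 kN (bearing governs)

Bolt shear: A_b = π·12²/4 = 113.1 mm²; R_n = 372 × 113.1 × 5 × 2 / 1000 = 420.7 kN → 0.75 × 420.7 = 316 kN.
Bearing (1.2 l_c t F_u ≤ 2.4 d t F_u): upper limit = 2.4·12·5·410 / 1000 = 59.04 kN.
  Edge l_c = 20 − 14/2 = 13 → r_n = 31.98 kN; interior l_c = 40 − 14 = 26 → r_n = 59.04 kN.
  R_n,bearing = 1·31.98 + 4·59.04 = 268.1 kN → 0.75 × 268.1 = 201 kN.
Bearing governs: 201 kN.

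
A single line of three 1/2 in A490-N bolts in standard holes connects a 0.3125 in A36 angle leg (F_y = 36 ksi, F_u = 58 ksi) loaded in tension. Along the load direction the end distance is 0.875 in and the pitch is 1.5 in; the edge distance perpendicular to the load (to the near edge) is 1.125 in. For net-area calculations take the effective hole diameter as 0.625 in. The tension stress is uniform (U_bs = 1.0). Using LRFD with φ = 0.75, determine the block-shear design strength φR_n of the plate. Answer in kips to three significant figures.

Shear plane L_v = 0.875 + 2·1.5 = 3.875 in; A_gv = 3.875 × 0.3125 = 1.211 in².
A_nv = (3.875 − 2.5·0.625) × 0.3125 = 0.7227 in².
A_nt = (1.125 − 0.5·0.625) × 0.3125 = 0.2539 in².
0.6 F_u A_nv = 25.15 kips; 0.6 F_y A_gv = 26.16 kips → shear rupture governs the shear term.
R_n = 25.15 + 1.0 × 58 × 0.2539 = 39.88 kips.
Design strength φR_n = 0.75 × 39.88 = 29.9 kips.

29.9 kips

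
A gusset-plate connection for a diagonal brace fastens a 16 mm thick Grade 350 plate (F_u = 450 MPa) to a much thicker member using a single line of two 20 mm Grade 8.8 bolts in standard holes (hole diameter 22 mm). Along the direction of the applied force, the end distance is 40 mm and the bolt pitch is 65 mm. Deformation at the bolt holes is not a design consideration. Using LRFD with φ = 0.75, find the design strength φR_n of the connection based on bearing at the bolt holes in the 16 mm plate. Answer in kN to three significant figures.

559 kN

Per bolt r_n = 1.5 l_c t F_u ≤ 3.0 d t F_u; upper limit = 3.0 × 20 × 16 × 450 / 1000 = 432 kN.
Edge bolt: l_c = 40 − 22/2 = 29 mm → 1.5 × 29 × 16 × 450 / 1000 = 313.2 → r_n = 313.2 kN.
Interior bolts: l_c = 65 − 22 = 43 mm → 1.5 × 43 × 16 × 450 / 1000 = 464.4 → r_n = 432 kN.
R_n = 1 × 313.2 + 1 × 432 = 745.2 kN.
Design strength φR_n = 0.75 × 745.2 = 559 kN.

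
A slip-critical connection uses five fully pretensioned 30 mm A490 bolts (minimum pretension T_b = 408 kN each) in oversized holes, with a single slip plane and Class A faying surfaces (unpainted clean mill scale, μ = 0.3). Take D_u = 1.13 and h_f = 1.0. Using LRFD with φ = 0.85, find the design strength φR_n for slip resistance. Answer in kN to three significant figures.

R_n = μ · D_u · h_f · T_b · n_s · n_b = 0.3 × 1.13 × 1.0 × 408 × 1 × 5 = 691.6 kN.
Design strength φR_n = 0.85 × 691.6 = 588 kN.

588 kN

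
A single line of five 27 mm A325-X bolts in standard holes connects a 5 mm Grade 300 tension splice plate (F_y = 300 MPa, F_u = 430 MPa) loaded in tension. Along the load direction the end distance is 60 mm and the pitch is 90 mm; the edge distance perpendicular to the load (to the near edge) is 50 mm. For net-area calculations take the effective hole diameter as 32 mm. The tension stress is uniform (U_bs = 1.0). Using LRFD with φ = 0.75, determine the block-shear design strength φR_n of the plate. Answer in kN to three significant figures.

322 kN

Shear plane L_v = 60 + 4·90 = 420 mm; A_gv = 420 × 5 = 2100 mm².
A_nv = (420 − 4.5·32) × 5 = 1380 mm².
A_nt = (50 − 0.5·32) × 5 = 170 mm².
0.6 F_u A_nv = 356 kN; 0.6 F_y A_gv = 378 kN → shear rupture governs the shear term.
R_n = 356 + 1.0 × 430 × 170 / 1000 = 429.1 kN.
Design strength φR_n = 0.75 × 429.1 = 322 kN.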